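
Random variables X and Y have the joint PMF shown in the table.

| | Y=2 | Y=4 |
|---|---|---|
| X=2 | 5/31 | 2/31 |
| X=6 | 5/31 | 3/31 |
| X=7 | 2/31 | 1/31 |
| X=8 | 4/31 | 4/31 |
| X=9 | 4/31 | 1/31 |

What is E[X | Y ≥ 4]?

P(Y ≥ 4) = 11/31.
Summing X·P(X=x,Y=y) over the conditioning event gives 70/31.
E[X | Y ≥ 4] = (70/31) / (11/31) = 70/11.

70/11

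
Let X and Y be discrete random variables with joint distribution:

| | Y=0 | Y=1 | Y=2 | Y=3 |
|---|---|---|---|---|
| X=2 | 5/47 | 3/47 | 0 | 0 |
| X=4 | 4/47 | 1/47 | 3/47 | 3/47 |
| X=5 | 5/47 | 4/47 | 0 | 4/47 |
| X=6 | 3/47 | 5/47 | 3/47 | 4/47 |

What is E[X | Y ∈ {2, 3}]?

86/17

P(Y ∈ {2, 3}) = 17/47.
Σ X·P over the event = 4·(3/47) + 4·(3/47) + 5·(4/47) + 6·(3/47) + 6·(4/47) = 86/47.
E[X | Y ∈ {2, 3}] = (86/47) / (17/47) = 86/17.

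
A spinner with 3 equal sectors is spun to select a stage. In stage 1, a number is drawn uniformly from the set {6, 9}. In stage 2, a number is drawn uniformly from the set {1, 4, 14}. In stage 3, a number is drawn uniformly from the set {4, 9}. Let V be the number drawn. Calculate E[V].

E[V | stage 1] = (6+9)/2 = 15/2.
E[V | stage 2] = (1+4+14)/3 = 19/3.
E[V | stage 3] = (4+9)/2 = 13/2.
By the law of total expectation,
E[V] = (1/3)·(15/2) + (1/3)·(19/3) + (1/3)·(13/2) = 61/9.

61/9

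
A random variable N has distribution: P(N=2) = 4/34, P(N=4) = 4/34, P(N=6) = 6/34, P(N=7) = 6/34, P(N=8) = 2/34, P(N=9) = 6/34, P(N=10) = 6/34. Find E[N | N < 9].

59/11

P(N < 9) = 11/17.
Σ over the event: 2·2/17 + 4·2/17 + 6·3/17 + 7·3/17 + 8·1/17 = 59/17.
E[N | N < 9] = (59/17) / (11/17) = 59/11.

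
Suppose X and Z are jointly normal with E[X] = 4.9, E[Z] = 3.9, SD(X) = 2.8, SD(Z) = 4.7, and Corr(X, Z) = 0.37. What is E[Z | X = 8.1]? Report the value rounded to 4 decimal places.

The regression of Z on X has slope ρ·σ_Z/σ_X and passes through (μ_X, μ_Z).
E[Z | X=8.1] = 3.9 + (0.37)·(4.7/2.8)·(8.1 − (4.9)) = 3.9 + (0.62107)·(3.2) = 5.8874.

5.8874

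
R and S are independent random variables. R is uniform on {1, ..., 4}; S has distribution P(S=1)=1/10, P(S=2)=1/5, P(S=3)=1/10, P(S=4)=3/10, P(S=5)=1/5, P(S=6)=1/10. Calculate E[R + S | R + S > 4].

217/32

P(R + S > 4) = 4/5.
Summing (R+S)·P(x,y) over outcomes with R + S > 4 gives 217/40.
E[R + S | R + S > 4] = (217/40) / (4/5) = 217/32.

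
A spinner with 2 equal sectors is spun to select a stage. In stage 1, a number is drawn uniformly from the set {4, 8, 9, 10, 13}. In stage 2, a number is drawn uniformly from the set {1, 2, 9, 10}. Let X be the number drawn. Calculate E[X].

E[X | stage 1] = (4+8+9+10+13)/5 = 44/5.
E[X | stage 2] = (1+2+9+10)/4 = 11/2.
E[X] = (1/2)·(44/5) + (1/2)·(11/2) = 143/20.

143/20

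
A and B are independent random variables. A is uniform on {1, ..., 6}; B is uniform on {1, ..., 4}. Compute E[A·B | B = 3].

Outcomes with B = 3: (1,3), (2,3), (3,3), (4,3), (5,3), (6,3), each with probability 1/24.
E[A·B | B = 3] = (3 + 6 + 9 + 12 + 15 + 18) / 6 = 21/2.

21/2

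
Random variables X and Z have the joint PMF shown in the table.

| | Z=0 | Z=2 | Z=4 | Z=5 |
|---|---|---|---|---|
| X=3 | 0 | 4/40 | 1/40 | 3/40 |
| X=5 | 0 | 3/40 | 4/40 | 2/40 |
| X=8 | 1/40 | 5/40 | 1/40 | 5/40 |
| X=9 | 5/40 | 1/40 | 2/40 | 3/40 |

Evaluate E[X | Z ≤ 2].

P(Z ≤ 2) = 19/40.
Σ X·P over the event = 3·(4/40) + 5·(3/40) + 8·(1/40) + 8·(5/40) + 9·(5/40) + 9·(1/40) = 129/40.
E[X | Z ≤ 2] = (129/40) / (19/40) = 129/19.

129/19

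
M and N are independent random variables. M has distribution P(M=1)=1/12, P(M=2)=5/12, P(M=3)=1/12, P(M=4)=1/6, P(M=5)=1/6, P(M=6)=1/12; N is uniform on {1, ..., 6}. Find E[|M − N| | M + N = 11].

P(M + N = 11) = 1/24.
Summing |M−N|·P(x,y) over outcomes with M + N = 11 gives 1/24.
E[|M − N| | M + N = 11] = (1/24) / (1/24) = 1.

1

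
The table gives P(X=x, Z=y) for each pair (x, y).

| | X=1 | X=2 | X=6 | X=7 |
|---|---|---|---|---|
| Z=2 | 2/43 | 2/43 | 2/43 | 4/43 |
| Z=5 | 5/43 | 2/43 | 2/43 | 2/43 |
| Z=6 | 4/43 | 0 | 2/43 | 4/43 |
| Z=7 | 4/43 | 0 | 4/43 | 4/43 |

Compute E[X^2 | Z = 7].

86/3

P(Z = 7) = 12/43.
Σ X^2·P over the event = 1·(4/43) + 36·(4/43) + 49·(4/43) = 8.
E[X^2 | Z = 7] = (8) / (12/43) = 86/3.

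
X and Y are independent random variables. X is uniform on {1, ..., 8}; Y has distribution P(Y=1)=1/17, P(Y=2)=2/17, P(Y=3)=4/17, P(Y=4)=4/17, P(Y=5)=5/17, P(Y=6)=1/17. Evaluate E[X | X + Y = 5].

2

P(X + Y = 5) = 11/136.
Summing X·P(x,y) over outcomes with X + Y = 5 gives 11/68.
E[X | X + Y = 5] = (11/68) / (11/136) = 2.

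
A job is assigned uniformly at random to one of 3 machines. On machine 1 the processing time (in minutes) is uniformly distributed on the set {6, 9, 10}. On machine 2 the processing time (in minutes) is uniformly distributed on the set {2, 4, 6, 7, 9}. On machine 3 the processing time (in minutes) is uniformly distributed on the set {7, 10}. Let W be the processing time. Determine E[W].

E[W | machine 1] = (6+9+10)/3 = 25/3.
E[W | machine 2] = (2+4+6+7+9)/5 = 28/5.
E[W | machine 3] = (7+10)/2 = 17/2.
E[W] = (1/3)·(25/3) + (1/3)·(28/5) + (1/3)·(17/2) = 673/90.

673/90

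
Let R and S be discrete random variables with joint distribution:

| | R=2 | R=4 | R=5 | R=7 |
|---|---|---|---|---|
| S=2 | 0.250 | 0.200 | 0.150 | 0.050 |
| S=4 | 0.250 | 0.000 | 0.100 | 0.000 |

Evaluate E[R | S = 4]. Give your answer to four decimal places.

2.8571

P(S = 4) = 0.350.
Σ R·P over the event = 2·(0.250) + 5·(0.100) = 1.000.
E[R | S = 4] = (1.000) / (0.350) = 2.8571.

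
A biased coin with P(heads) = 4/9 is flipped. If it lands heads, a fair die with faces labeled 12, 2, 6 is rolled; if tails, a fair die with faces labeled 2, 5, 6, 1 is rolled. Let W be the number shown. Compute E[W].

E[W | heads] = (12+2+6)/3 = 20/3.
E[W | tails] = (2+5+6+1)/4 = 7/2.
By the law of total expectation,
E[W] = (4/9)·(20/3) + (5/9)·(7/2) = 265/54.

265/54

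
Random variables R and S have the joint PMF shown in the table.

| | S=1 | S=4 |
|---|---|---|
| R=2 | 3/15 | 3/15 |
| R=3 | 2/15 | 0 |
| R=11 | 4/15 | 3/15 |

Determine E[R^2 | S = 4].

125/2

P(S = 4) = 2/5.
Summing R^2·P(R=x,S=y) over the conditioning event gives 25.
E[R^2 | S = 4] = (25) / (2/5) = 125/2.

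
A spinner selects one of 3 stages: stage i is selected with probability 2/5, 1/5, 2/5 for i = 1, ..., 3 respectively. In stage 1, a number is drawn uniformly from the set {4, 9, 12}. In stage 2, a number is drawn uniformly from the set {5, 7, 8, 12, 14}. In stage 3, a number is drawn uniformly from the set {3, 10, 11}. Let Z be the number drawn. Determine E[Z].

E[Z | stage 1] = (4+9+12)/3 = 25/3.
E[Z | stage 2] = (5+7+8+12+14)/5 = 46/5.
E[Z | stage 3] = (3+10+11)/3 = 8.
By the law of total expectation,
E[Z] = (2/5)·(25/3) + (1/5)·(46/5) + (2/5)·(8) = 628/75.

628/75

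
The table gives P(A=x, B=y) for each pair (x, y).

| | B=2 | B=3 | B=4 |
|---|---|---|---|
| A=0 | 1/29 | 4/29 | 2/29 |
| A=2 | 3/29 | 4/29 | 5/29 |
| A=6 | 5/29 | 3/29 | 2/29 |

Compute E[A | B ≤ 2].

4

P(B ≤ 2) = 9/29.
Σ A·P over the event = 0·(1/29) + 2·(3/29) + 6·(5/29) = 36/29.
E[A | B ≤ 2] = (36/29) / (9/29) = 4.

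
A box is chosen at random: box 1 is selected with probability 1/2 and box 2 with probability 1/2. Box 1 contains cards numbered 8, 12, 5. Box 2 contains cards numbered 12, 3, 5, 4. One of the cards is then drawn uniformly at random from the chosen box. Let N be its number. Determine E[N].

E[N | box 1] = (8+12+5)/3 = 25/3.
E[N | box 2] = (12+3+5+4)/4 = 6.
By the law of total expectation,
E[N] = (1/2)·(25/3) + (1/2)·(6) = 43/6.

43/6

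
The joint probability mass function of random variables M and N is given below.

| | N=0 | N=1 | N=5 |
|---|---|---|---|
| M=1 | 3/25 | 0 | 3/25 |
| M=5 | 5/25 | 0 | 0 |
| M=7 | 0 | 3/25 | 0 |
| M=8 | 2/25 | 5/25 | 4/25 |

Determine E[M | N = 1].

P(N = 1) = 8/25.
Σ M·P over the event = 7·(3/25) + 8·(5/25) = 61/25.
E[M | N = 1] = (61/25) / (8/25) = 61/8.

61/8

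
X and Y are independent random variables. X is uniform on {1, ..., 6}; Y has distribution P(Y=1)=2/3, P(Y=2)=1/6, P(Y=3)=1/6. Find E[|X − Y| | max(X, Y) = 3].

P(max(X, Y) = 3) = 2/9.
Summing |X−Y|·P(x,y) over outcomes with max(X, Y) = 3 gives 1/3.
E[|X − Y| | max(X, Y) = 3] = (1/3) / (2/9) = 3/2.

3/2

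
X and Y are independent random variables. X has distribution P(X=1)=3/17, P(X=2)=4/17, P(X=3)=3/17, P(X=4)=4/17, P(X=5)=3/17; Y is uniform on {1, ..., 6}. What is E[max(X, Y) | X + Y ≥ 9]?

11/2

P(X + Y ≥ 9) = 10/51.
Summing max(X,Y)·P(x,y) over outcomes with X + Y ≥ 9 gives 55/51.
E[max(X, Y) | X + Y ≥ 9] = (55/51) / (10/51) = 11/2.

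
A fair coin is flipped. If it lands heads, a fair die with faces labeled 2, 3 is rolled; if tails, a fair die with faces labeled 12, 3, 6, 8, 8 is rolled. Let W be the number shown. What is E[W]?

99/20

E[W | heads] = (2+3)/2 = 5/2.
E[W | tails] = (12+3+6+8+8)/5 = 37/5.
E[W] = (1/2)·(5/2) + (1/2)·(37/5) = 99/20.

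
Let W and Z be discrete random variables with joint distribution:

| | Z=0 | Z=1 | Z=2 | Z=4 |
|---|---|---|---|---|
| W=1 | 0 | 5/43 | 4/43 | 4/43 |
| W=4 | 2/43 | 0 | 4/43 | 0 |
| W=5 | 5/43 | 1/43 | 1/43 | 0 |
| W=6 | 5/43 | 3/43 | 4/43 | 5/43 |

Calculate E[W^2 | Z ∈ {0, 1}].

P(Z ∈ {0, 1}) = 21/43.
Σ W^2·P over the event = 1·(5/43) + 16·(2/43) + 25·(5/43) + 25·(1/43) + 36·(5/43) + 36·(3/43) = 475/43.
E[W^2 | Z ∈ {0, 1}] = (475/43) / (21/43) = 475/21.

475/21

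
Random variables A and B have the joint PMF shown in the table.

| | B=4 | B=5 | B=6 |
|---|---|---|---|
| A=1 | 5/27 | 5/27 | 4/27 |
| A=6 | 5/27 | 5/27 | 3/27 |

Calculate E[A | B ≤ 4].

P(B ≤ 4) = 10/27.
Σ A·P over the event = 1·(5/27) + 6·(5/27) = 35/27.
E[A | B ≤ 4] = (35/27) / (10/27) = 7/2.

7/2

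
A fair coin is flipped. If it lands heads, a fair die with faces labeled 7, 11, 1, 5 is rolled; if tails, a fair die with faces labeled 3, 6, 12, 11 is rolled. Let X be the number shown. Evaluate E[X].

7

E[X | heads] = (7+11+1+5)/4 = 6.
E[X | tails] = (3+6+12+11)/4 = 8.
By the law of total expectation,
E[X] = (1/2)·(6) + (1/2)·(8) = 7.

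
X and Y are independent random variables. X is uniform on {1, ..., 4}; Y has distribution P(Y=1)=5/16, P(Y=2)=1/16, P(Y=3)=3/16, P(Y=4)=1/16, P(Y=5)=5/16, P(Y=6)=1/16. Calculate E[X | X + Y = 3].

P(X + Y = 3) = 3/32.
Summing X·P(x,y) over outcomes with X + Y = 3 gives 11/64.
E[X | X + Y = 3] = (11/64) / (3/32) = 11/6.

11/6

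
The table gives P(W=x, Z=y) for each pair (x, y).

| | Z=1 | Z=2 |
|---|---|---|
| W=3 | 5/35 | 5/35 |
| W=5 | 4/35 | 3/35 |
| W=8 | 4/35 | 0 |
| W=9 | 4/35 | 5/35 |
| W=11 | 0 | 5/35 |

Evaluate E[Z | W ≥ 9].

12/7

P(W ≥ 9) = 2/5.
Σ Z·P over the event = 1·(4/35) + 2·(5/35) + 2·(5/35) = 24/35.
E[Z | W ≥ 9] = (24/35) / (2/5) = 12/7.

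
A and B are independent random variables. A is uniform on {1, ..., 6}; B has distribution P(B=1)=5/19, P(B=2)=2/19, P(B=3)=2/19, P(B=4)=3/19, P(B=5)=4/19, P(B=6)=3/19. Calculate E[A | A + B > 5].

P(A + B > 5) = 27/38.
Summing A·P(x,y) over outcomes with A + B > 5 gives 164/57.
E[A | A + B > 5] = (164/57) / (27/38) = 328/81.

328/81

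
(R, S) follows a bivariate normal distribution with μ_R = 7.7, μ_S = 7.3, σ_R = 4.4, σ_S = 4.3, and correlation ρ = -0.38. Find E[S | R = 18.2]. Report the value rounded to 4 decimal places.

E[S | R=x] = μ_S + ρ(σ_S/σ_R)(x − μ_R) for jointly normal variables.
E[S | R=18.2] = 7.3 + (-0.38)·(4.3/4.4)·(18.2 − (7.7)) = 7.3 + (-0.37136)·(10.5) = 3.4007.

3.4007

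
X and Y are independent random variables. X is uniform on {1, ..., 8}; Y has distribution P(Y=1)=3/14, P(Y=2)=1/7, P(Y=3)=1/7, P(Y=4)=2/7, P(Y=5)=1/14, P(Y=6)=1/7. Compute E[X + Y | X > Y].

P(X > Y) = 33/56.
Summing (X+Y)·P(x,y) over outcomes with X > Y gives 141/28.
E[X + Y | X > Y] = (141/28) / (33/56) = 94/11.

94/11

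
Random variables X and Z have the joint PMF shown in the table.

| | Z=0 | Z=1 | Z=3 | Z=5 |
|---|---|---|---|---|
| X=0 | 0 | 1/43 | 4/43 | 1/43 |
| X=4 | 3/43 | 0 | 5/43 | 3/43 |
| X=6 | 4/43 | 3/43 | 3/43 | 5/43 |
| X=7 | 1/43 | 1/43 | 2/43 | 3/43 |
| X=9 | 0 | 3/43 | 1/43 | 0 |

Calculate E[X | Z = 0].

P(Z = 0) = 8/43.
Σ X·P over the event = 4·(3/43) + 6·(4/43) + 7·(1/43) = 1.
E[X | Z = 0] = (1) / (8/43) = 43/8.

43/8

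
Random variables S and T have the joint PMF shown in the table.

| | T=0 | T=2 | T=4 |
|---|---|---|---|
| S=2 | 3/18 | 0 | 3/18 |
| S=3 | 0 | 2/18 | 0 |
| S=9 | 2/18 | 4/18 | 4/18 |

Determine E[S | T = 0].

P(T = 0) = 5/18.
Σ S·P over the event = 2·(3/18) + 9·(2/18) = 4/3.
E[S | T = 0] = (4/3) / (5/18) = 24/5.

24/5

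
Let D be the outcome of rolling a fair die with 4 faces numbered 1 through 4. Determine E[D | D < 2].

1

Given D < 2, D is equally likely to be any of {1}.
E[D | D < 2] = (1) / 1 = 1.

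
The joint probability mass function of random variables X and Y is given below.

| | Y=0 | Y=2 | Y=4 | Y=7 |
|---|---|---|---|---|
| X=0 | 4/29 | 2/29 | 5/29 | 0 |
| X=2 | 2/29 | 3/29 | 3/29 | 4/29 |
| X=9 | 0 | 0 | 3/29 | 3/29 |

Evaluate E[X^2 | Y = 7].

P(Y = 7) = 7/29.
Σ X^2·P over the event = 4·(4/29) + 81·(3/29) = 259/29.
E[X^2 | Y = 7] = (259/29) / (7/29) = 37.

37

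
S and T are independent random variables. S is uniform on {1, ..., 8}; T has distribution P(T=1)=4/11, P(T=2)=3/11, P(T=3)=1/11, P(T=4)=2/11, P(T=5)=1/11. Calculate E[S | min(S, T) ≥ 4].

6

P(min(S, T) ≥ 4) = 15/88.
Summing S·P(x,y) over outcomes with min(S, T) ≥ 4 gives 45/44.
E[S | min(S, T) ≥ 4] = (45/44) / (15/88) = 6.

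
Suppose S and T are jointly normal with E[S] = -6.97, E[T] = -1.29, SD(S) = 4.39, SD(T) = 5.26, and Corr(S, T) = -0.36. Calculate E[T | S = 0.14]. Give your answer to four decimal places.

The regression of T on S has slope ρ·σ_T/σ_S and passes through (μ_S, μ_T).
E[T | S=0.14] = -1.29 + (-0.36)·(5.26/4.39)·(0.14 − (-6.97)) = -1.29 + (-0.431344)·(7.11) = -4.3569.

-4.3569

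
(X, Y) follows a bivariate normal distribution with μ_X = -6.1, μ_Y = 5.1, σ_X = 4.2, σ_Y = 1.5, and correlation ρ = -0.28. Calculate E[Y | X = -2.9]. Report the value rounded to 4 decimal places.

E[Y | X=x] = μ_Y + ρ(σ_Y/σ_X)(x − μ_X) for jointly normal variables.
E[Y | X=-2.9] = 5.1 + (-0.28)·(1.5/4.2)·(-2.9 − (-6.1)) = 5.1 + (-0.1)·(3.2) = 4.7800.

4.7800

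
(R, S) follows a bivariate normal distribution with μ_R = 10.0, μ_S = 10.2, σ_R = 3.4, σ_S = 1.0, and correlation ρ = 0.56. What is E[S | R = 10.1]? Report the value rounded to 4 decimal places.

10.2165

For a bivariate normal, E[S | R=x] = μ_S + ρ·(σ_S/σ_R)·(x − μ_R).
E[S | R=10.1] = 10.2 + (0.56)·(1.0/3.4)·(10.1 − (10.0)) = 10.2 + (0.16471)·(0.1) = 10.2165.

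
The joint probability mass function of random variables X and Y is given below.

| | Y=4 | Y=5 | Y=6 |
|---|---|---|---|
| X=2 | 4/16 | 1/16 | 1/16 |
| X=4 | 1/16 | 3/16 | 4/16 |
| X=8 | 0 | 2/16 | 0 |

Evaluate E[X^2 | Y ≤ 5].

P(Y ≤ 5) = 11/16.
Summing X^2·P(X=x,Y=y) over the conditioning event gives 53/4.
E[X^2 | Y ≤ 5] = (53/4) / (11/16) = 212/11.

212/11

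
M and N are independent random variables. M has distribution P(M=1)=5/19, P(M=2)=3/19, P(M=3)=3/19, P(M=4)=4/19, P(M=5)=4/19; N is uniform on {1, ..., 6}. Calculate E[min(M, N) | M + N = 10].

9/2

P(M + N = 10) = 4/57.
Summing min(M,N)·P(x,y) over outcomes with M + N = 10 gives 6/19.
E[min(M, N) | M + N = 10] = (6/19) / (4/57) = 9/2.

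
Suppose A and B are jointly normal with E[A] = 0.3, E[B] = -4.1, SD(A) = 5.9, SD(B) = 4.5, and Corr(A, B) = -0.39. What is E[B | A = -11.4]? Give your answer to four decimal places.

E[B | A=x] = μ_B + ρ(σ_B/σ_A)(x − μ_A) for jointly normal variables.
E[B | A=-11.4] = -4.1 + (-0.39)·(4.5/5.9)·(-11.4 − (0.3)) = -4.1 + (-0.29746)·(-11.7) = -0.6197.

-0.6197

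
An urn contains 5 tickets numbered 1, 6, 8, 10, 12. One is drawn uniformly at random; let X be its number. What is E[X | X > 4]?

P(X > 4) = 4/5.
Σ over the event: 6·1/5 + 8·1/5 + 10·1/5 + 12·1/5 = 36/5.
E[X | X > 4] = (36/5) / (4/5) = 9.

9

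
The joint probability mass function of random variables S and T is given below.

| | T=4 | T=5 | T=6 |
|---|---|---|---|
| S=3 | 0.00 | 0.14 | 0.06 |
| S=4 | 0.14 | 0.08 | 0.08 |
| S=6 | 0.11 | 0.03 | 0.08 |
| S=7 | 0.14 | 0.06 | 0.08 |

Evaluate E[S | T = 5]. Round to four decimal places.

P(T = 5) = 0.31.
Summing S·P(S=x,T=y) over the conditioning event gives 1.34.
E[S | T = 5] = (1.34) / (0.31) = 4.3226.

4.3226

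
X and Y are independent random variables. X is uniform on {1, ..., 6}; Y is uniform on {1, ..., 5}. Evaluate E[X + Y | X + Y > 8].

29/3

Outcomes with X + Y > 8: (4,5), (5,4), (5,5), (6,3), (6,4), (6,5), each with probability 1/30.
E[X + Y | X + Y > 8] = (9 + 9 + 10 + 9 + 10 + 11) / 6 = 29/3.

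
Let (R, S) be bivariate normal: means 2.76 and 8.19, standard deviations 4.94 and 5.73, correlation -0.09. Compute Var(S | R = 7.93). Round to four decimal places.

32.5670

Var(S | R=x) = (1 − ρ²)·σ_S².
Var(S | R=7.93) = (5.73)²·(1 − (-0.09)²) = 32.8329·0.9919 = 32.5670.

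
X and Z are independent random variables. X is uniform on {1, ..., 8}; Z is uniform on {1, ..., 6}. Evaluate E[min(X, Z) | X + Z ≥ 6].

60/19

P(X + Z ≥ 6) = 19/24.
Summing min(X,Z)·P(x,y) over outcomes with X + Z ≥ 6 gives 5/2.
E[min(X, Z) | X + Z ≥ 6] = (5/2) / (19/24) = 60/19.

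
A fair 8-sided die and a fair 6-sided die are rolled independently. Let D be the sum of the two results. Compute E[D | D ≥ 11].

12

P(D ≥ 11) = 5/24.
Σ over the event: 11·1/12 + 12·1/16 + 13·1/24 + 14·1/48 = 5/2.
E[D | D ≥ 11] = (5/2) / (5/24) = 12.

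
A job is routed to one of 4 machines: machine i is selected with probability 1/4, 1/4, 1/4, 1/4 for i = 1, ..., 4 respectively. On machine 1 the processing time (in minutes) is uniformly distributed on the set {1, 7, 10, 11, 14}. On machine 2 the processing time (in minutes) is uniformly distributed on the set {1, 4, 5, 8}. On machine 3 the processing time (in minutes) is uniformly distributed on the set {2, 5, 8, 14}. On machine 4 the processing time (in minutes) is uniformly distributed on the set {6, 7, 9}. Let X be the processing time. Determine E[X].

E[X | machine 1] = (1+7+10+11+14)/5 = 43/5.
E[X | machine 2] = (1+4+5+8)/4 = 9/2.
E[X | machine 3] = (2+5+8+14)/4 = 29/4.
E[X | machine 4] = (6+7+9)/3 = 22/3.
E[X] = (1/4)·(43/5) + (1/4)·(9/2) + (1/4)·(29/4) + (1/4)·(22/3) = 1661/240.

1661/240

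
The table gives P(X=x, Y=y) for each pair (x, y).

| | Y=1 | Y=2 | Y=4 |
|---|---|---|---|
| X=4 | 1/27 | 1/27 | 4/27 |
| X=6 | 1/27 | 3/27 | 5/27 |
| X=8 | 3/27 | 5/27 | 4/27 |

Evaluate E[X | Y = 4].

P(Y = 4) = 13/27.
Σ X·P over the event = 4·(4/27) + 6·(5/27) + 8·(4/27) = 26/9.
E[X | Y = 4] = (26/9) / (13/27) = 6.

6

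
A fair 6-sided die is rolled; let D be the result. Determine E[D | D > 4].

Given D > 4, D is equally likely to be any of {5, 6}.
E[D | D > 4] = (5 + 6) / 2 = 11/2.

11/2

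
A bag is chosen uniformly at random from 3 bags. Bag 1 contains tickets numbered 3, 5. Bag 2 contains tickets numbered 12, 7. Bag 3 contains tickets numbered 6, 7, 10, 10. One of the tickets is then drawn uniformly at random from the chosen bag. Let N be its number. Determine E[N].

29/4

E[N | bag 1] = (3+5)/2 = 4.
E[N | bag 2] = (12+7)/2 = 19/2.
E[N | bag 3] = (6+7+10+10)/4 = 33/4.
By the law of total expectation,
E[N] = (1/3)·(4) + (1/3)·(19/2) + (1/3)·(33/4) = 29/4.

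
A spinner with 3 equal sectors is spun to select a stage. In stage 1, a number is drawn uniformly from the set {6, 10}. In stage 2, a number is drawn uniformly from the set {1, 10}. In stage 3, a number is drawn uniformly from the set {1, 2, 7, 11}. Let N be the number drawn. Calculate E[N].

E[N | stage 1] = (6+10)/2 = 8.
E[N | stage 2] = (1+10)/2 = 11/2.
E[N | stage 3] = (1+2+7+11)/4 = 21/4.
By the law of total expectation,
E[N] = (1/3)·(8) + (1/3)·(11/2) + (1/3)·(21/4) = 25/4.

25/4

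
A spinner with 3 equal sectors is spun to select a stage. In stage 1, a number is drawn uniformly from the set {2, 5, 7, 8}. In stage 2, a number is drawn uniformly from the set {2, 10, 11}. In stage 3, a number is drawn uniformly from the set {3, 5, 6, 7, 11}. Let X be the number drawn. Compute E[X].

587/90

E[X | stage 1] = (2+5+7+8)/4 = 11/2.
E[X | stage 2] = (2+10+11)/3 = 23/3.
E[X | stage 3] = (3+5+6+7+11)/5 = 32/5.
By the law of total expectation,
E[X] = (1/3)·(11/2) + (1/3)·(23/3) + (1/3)·(32/5) = 587/90.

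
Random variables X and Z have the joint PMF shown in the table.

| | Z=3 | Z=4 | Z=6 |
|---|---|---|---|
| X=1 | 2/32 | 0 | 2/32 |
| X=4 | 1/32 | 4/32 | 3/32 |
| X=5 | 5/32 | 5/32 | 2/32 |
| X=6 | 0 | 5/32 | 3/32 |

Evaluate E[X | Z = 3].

P(Z = 3) = 1/4.
Σ X·P over the event = 1·(2/32) + 4·(1/32) + 5·(5/32) = 31/32.
E[X | Z = 3] = (31/32) / (1/4) = 31/8.

31/8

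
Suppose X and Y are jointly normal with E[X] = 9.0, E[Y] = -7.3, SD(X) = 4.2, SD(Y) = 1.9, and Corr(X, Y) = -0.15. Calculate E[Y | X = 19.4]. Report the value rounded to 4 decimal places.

For a bivariate normal, E[Y | X=x] = μ_Y + ρ·(σ_Y/σ_X)·(x − μ_X).
E[Y | X=19.4] = -7.3 + (-0.15)·(1.9/4.2)·(19.4 − (9.0)) = -7.3 + (-0.067857)·(10.4) = -8.0057.

-8.0057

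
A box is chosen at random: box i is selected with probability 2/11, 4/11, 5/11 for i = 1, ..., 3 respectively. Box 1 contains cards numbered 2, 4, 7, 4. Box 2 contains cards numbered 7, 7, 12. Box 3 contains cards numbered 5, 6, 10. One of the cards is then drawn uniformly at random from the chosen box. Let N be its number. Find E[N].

E[N | box 1] = (2+4+7+4)/4 = 17/4.
E[N | box 2] = (7+7+12)/3 = 26/3.
E[N | box 3] = (5+6+10)/3 = 7.
By the law of total expectation,
E[N] = (2/11)·(17/4) + (4/11)·(26/3) + (5/11)·(7) = 469/66.

469/66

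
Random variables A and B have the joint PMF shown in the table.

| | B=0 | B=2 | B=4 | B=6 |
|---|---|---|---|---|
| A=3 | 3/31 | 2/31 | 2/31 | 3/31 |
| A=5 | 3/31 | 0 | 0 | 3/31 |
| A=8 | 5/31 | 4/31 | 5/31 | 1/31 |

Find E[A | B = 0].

P(B = 0) = 11/31.
Σ A·P over the event = 3·(3/31) + 5·(3/31) + 8·(5/31) = 64/31.
E[A | B = 0] = (64/31) / (11/31) = 64/11.

64/11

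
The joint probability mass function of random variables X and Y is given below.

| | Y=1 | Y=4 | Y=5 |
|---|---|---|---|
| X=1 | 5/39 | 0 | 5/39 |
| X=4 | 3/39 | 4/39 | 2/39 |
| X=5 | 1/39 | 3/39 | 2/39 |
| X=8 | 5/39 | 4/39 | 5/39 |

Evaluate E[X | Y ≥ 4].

P(Y ≥ 4) = 25/39.
Σ X·P over the event = 1·(5/39) + 4·(4/39) + 4·(2/39) + 5·(3/39) + 5·(2/39) + 8·(4/39) + 8·(5/39) = 42/13.
E[X | Y ≥ 4] = (42/13) / (25/39) = 126/25.

126/25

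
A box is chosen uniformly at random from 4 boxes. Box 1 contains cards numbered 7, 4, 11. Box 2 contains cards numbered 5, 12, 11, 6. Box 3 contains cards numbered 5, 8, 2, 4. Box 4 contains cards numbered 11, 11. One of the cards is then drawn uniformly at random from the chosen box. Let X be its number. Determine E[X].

E[X | box 1] = (7+4+11)/3 = 22/3.
E[X | box 2] = (5+12+11+6)/4 = 17/2.
E[X | box 3] = (5+8+2+4)/4 = 19/4.
E[X | box 4] = (11+11)/2 = 11.
E[X] = (1/4)·(22/3) + (1/4)·(17/2) + (1/4)·(19/4) + (1/4)·(11) = 379/48.

379/48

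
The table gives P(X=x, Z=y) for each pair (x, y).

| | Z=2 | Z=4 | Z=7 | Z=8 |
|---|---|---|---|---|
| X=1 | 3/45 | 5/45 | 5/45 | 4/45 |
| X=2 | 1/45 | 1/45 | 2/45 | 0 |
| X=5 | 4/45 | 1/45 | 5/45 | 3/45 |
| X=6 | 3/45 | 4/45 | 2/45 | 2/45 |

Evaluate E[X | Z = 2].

P(Z = 2) = 11/45.
Summing X·P(X=x,Z=y) over the conditioning event gives 43/45.
E[X | Z = 2] = (43/45) / (11/45) = 43/11.

43/11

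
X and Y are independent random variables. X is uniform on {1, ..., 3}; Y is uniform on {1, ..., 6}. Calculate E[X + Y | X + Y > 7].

P(X + Y > 7) = 1/6.
Summing (X+Y)·P(x,y) over outcomes with X + Y > 7 gives 25/18.
E[X + Y | X + Y > 7] = (25/18) / (1/6) = 25/3.

25/3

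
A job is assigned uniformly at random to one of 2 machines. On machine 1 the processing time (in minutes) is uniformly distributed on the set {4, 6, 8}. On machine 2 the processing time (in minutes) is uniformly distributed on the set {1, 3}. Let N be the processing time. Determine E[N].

E[N | machine 1] = (4+6+8)/3 = 6.
E[N | machine 2] = (1+3)/2 = 2.
E[N] = (1/2)·(6) + (1/2)·(2) = 4.

4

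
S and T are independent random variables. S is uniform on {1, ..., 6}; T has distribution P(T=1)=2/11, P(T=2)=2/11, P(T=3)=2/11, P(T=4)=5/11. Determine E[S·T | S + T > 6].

253/16

P(S + T > 6) = 16/33.
Summing ST·P(x,y) over outcomes with S + T > 6 gives 23/3.
E[S·T | S + T > 6] = (23/3) / (16/33) = 253/16.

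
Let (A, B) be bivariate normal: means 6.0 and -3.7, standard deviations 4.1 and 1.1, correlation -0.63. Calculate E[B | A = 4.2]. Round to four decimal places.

For a bivariate normal, E[B | A=x] = μ_B + ρ·(σ_B/σ_A)·(x − μ_A).
E[B | A=4.2] = -3.7 + (-0.63)·(1.1/4.1)·(4.2 − (6.0)) = -3.7 + (-0.16902)·(-1.8) = -3.3958.

-3.3958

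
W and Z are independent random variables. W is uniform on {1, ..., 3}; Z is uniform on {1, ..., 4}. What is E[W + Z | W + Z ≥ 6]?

Outcomes with W + Z ≥ 6: (2,4), (3,3), (3,4), each with probability 1/12.
E[W + Z | W + Z ≥ 6] = (6 + 6 + 7) / 3 = 19/3.

19/3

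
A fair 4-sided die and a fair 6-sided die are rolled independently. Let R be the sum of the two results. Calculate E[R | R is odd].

6

P(R is odd) = 1/2.
Σ over the event: 3·1/12 + 5·1/6 + 7·1/6 + 9·1/12 = 3.
E[R | R is odd] = (3) / (1/2) = 6.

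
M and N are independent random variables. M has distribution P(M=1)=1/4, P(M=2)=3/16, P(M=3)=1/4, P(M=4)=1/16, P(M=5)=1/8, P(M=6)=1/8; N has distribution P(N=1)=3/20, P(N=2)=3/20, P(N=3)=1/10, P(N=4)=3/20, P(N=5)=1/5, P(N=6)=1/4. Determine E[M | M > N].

P(M > N) = 93/320.
Summing M·P(x,y) over outcomes with M > N gives 103/80.
E[M | M > N] = (103/80) / (93/320) = 412/93.

412/93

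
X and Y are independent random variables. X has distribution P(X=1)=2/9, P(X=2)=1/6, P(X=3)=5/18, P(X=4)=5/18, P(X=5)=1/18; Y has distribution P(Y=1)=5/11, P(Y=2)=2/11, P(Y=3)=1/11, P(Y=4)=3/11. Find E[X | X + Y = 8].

P(X + Y = 8) = 8/99.
Summing X·P(x,y) over outcomes with X + Y = 8 gives 65/198.
E[X | X + Y = 8] = (65/198) / (8/99) = 65/16.

65/16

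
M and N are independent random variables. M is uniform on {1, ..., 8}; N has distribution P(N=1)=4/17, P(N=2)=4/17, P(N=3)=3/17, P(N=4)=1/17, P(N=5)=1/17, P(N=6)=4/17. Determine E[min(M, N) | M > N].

P(M > N) = 41/68.
Summing min(M,N)·P(x,y) over outcomes with M > N gives 25/17.
E[min(M, N) | M > N] = (25/17) / (41/68) = 100/41.

100/41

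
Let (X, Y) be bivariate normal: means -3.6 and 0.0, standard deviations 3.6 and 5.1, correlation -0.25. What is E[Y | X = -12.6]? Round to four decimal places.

3.1875

The regression of Y on X has slope ρ·σ_Y/σ_X and passes through (μ_X, μ_Y).
E[Y | X=-12.6] = 0.0 + (-0.25)·(5.1/3.6)·(-12.6 − (-3.6)) = 0.0 + (-0.35417)·(-9) = 3.1875.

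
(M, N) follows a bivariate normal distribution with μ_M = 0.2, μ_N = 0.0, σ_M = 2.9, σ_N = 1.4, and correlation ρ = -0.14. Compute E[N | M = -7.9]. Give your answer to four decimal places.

For a bivariate normal, E[N | M=x] = μ_N + ρ·(σ_N/σ_M)·(x − μ_M).
E[N | M=-7.9] = 0.0 + (-0.14)·(1.4/2.9)·(-7.9 − (0.2)) = 0.0 + (-0.067586)·(-8.1) = 0.5474.

0.5474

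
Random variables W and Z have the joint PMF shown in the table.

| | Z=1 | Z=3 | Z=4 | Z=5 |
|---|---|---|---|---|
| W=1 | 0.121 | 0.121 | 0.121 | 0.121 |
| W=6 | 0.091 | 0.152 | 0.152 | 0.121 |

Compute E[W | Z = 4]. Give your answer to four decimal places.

3.7839

P(Z = 4) = 0.273.
Σ W·P over the event = 1·(0.121) + 6·(0.152) = 1.033.
E[W | Z = 4] = (1.033) / (0.273) = 3.7839.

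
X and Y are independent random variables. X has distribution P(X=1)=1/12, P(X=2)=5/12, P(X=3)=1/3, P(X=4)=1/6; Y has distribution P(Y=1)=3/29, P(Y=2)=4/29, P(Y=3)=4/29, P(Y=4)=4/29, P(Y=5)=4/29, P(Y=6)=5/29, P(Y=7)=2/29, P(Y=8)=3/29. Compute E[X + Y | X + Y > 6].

P(X + Y > 6) = 49/87.
Summing (X+Y)·P(x,y) over outcomes with X + Y > 6 gives 283/58.
E[X + Y | X + Y > 6] = (283/58) / (49/87) = 849/98.

849/98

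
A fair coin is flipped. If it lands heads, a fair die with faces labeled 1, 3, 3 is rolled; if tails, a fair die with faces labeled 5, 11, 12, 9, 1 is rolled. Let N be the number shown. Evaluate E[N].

149/30

E[N | heads] = (1+3+3)/3 = 7/3.
E[N | tails] = (5+11+12+9+1)/5 = 38/5.
E[N] = (1/2)·(7/3) + (1/2)·(38/5) = 149/30.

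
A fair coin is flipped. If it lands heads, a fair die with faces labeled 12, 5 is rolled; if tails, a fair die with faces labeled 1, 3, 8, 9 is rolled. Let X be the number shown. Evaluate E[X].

E[X | heads] = (12+5)/2 = 17/2.
E[X | tails] = (1+3+8+9)/4 = 21/4.
E[X] = (1/2)·(17/2) + (1/2)·(21/4) = 55/8.

55/8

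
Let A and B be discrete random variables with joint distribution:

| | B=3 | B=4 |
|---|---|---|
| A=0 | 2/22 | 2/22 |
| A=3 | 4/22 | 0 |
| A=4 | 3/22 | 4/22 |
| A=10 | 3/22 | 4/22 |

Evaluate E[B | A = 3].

P(A = 3) = 2/11.
Summing B·P(A=x,B=y) over the conditioning event gives 6/11.
E[B | A = 3] = (6/11) / (2/11) = 3.

3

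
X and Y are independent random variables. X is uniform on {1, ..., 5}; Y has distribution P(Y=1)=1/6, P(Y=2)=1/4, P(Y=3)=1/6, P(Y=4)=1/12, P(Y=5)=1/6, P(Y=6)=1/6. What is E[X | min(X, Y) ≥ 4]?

P(min(X, Y) ≥ 4) = 1/6.
Summing X·P(x,y) over outcomes with min(X, Y) ≥ 4 gives 3/4.
E[X | min(X, Y) ≥ 4] = (3/4) / (1/6) = 9/2.

9/2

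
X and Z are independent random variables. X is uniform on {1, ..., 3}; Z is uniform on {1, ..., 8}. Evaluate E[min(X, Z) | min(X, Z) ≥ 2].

P(min(X, Z) ≥ 2) = 7/12.
Summing min(X,Z)·P(x,y) over outcomes with min(X, Z) ≥ 2 gives 17/12.
E[min(X, Z) | min(X, Z) ≥ 2] = (17/12) / (7/12) = 17/7.

17/7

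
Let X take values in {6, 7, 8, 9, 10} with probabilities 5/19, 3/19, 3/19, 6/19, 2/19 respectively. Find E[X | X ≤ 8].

75/11

P(X ≤ 8) = 11/19.
Σ over the event: 6·5/19 + 7·3/19 + 8·3/19 = 75/19.
E[X | X ≤ 8] = (75/19) / (11/19) = 75/11.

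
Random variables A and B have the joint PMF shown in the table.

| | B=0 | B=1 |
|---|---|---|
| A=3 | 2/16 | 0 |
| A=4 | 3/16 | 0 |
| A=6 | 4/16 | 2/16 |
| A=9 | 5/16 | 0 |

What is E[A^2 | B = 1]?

36

P(B = 1) = 1/8.
Σ A^2·P over the event = 36·(2/16) = 9/2.
E[A^2 | B = 1] = (9/2) / (1/8) = 36.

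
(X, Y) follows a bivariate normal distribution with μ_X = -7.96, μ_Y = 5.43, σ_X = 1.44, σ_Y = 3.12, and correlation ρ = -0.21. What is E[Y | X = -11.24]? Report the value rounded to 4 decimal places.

6.9224

The regression of Y on X has slope ρ·σ_Y/σ_X and passes through (μ_X, μ_Y).
E[Y | X=-11.24] = 5.43 + (-0.21)·(3.12/1.44)·(-11.24 − (-7.96)) = 5.43 + (-0.455)·(-3.28) = 6.9224.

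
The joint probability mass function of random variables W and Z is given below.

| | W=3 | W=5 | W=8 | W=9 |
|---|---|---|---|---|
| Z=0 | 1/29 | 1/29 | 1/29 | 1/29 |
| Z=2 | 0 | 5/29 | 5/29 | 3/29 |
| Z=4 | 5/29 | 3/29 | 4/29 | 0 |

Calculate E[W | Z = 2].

92/13

P(Z = 2) = 13/29.
Σ W·P over the event = 5·(5/29) + 8·(5/29) + 9·(3/29) = 92/29.
E[W | Z = 2] = (92/29) / (13/29) = 92/13.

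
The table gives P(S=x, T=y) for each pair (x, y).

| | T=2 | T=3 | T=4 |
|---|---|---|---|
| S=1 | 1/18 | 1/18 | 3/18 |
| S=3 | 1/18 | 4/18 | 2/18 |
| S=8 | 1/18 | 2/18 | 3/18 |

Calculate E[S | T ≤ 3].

41/10

P(T ≤ 3) = 5/9.
Σ S·P over the event = 1·(1/18) + 1·(1/18) + 3·(1/18) + 3·(4/18) + 8·(1/18) + 8·(2/18) = 41/18.
E[S | T ≤ 3] = (41/18) / (5/9) = 41/10.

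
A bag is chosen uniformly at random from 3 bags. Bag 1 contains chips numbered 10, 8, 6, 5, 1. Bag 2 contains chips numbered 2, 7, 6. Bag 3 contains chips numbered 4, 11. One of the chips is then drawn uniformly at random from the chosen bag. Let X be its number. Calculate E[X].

E[X | bag 1] = (10+8+6+5+1)/5 = 6.
E[X | bag 2] = (2+7+6)/3 = 5.
E[X | bag 3] = (4+11)/2 = 15/2.
By the law of total expectation,
E[X] = (1/3)·(6) + (1/3)·(5) + (1/3)·(15/2) = 37/6.

37/6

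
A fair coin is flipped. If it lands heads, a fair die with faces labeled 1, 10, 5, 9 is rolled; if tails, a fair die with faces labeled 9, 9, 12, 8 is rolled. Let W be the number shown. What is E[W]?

63/8

E[W | heads] = (1+10+5+9)/4 = 25/4.
E[W | tails] = (9+9+12+8)/4 = 19/2.
By the law of total expectation,
E[W] = (1/2)·(25/4) + (1/2)·(19/2) = 63/8.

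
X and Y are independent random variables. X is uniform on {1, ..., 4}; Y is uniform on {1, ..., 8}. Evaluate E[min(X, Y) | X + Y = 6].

Outcomes with X + Y = 6: (1,5), (2,4), (3,3), (4,2), each with probability 1/32.
E[min(X, Y) | X + Y = 6] = (1 + 2 + 3 + 2) / 4 = 2.

2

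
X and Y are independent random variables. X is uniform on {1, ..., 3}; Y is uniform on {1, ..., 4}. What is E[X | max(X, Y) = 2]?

5/3

P(max(X, Y) = 2) = 1/4.
Summing X·P(x,y) over outcomes with max(X, Y) = 2 gives 5/12.
E[X | max(X, Y) = 2] = (5/12) / (1/4) = 5/3.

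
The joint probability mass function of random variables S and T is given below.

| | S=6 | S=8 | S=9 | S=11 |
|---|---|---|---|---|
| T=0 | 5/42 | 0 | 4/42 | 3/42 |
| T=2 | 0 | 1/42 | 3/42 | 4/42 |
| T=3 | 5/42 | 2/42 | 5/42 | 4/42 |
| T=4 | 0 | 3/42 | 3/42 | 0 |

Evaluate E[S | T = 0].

33/4

P(T = 0) = 2/7.
Σ S·P over the event = 6·(5/42) + 9·(4/42) + 11·(3/42) = 33/14.
E[S | T = 0] = (33/14) / (2/7) = 33/4.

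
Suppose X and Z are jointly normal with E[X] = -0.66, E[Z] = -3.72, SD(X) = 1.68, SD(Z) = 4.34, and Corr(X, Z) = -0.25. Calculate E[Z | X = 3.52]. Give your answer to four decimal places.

E[Z | X=x] = μ_Z + ρ(σ_Z/σ_X)(x − μ_X) for jointly normal variables.
E[Z | X=3.52] = -3.72 + (-0.25)·(4.34/1.68)·(3.52 − (-0.66)) = -3.72 + (-0.64583)·(4.18) = -6.4196.

-6.4196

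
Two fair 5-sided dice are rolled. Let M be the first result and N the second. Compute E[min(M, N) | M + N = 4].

P(M + N = 4) = 3/25.
Summing min(M,N)·P(x,y) over outcomes with M + N = 4 gives 4/25.
E[min(M, N) | M + N = 4] = (4/25) / (3/25) = 4/3.

4/3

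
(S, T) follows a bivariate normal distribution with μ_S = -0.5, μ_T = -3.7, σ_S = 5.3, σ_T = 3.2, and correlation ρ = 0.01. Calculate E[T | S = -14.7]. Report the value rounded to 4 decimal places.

-3.7857

For a bivariate normal, E[T | S=x] = μ_T + ρ·(σ_T/σ_S)·(x − μ_S).
E[T | S=-14.7] = -3.7 + (0.01)·(3.2/5.3)·(-14.7 − (-0.5)) = -3.7 + (0.0060377)·(-14.2) = -3.7857.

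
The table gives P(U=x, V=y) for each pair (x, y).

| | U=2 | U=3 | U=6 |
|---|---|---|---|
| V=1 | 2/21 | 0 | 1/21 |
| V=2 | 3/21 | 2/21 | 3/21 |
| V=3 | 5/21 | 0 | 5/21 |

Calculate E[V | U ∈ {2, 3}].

9/4

P(U ∈ {2, 3}) = 4/7.
Σ V·P over the event = 1·(2/21) + 2·(3/21) + 3·(5/21) + 2·(2/21) = 9/7.
E[V | U ∈ {2, 3}] = (9/7) / (4/7) = 9/4.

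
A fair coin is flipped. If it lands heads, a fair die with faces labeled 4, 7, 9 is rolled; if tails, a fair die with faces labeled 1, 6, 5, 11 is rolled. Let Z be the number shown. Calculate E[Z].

E[Z | heads] = (4+7+9)/3 = 20/3.
E[Z | tails] = (1+6+5+11)/4 = 23/4.
By the law of total expectation,
E[Z] = (1/2)·(20/3) + (1/2)·(23/4) = 149/24.

149/24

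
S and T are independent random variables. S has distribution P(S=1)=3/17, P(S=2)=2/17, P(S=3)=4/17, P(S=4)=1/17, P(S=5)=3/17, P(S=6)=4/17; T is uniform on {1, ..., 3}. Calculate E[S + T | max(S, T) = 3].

P(max(S, T) = 3) = 1/3.
Summing (S+T)·P(x,y) over outcomes with max(S, T) = 3 gives 82/51.
E[S + T | max(S, T) = 3] = (82/51) / (1/3) = 82/17.

82/17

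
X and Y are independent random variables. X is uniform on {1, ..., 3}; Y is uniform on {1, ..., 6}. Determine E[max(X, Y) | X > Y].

8/3

Outcomes with X > Y: (2,1), (3,1), (3,2), each with probability 1/18.
E[max(X, Y) | X > Y] = (2 + 3 + 3) / 3 = 8/3.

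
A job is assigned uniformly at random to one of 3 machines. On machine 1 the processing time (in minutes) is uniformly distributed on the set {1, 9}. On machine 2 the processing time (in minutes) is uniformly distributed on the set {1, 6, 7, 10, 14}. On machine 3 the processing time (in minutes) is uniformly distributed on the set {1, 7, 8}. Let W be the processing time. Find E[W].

269/45

E[W | machine 1] = (1+9)/2 = 5.
E[W | machine 2] = (1+6+7+10+14)/5 = 38/5.
E[W | machine 3] = (1+7+8)/3 = 16/3.
By the law of total expectation,
E[W] = (1/3)·(5) + (1/3)·(38/5) + (1/3)·(16/3) = 269/45.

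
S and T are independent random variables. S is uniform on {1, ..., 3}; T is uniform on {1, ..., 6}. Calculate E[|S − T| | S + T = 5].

5/3

Outcomes with S + T = 5: (1,4), (2,3), (3,2), each with probability 1/18.
E[|S − T| | S + T = 5] = (3 + 1 + 1) / 3 = 5/3.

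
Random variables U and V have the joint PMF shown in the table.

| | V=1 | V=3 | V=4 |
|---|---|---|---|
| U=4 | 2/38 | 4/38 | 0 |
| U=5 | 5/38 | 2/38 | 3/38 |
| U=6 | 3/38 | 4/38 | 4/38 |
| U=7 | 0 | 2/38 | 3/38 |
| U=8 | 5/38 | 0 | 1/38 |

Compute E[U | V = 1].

91/15

P(V = 1) = 15/38.
Σ U·P over the event = 4·(2/38) + 5·(5/38) + 6·(3/38) + 8·(5/38) = 91/38.
E[U | V = 1] = (91/38) / (15/38) = 91/15.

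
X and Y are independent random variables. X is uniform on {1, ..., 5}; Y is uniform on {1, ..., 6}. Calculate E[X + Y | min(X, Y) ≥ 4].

Outcomes with min(X, Y) ≥ 4: (4,4), (4,5), (4,6), (5,4), (5,5), (5,6), each with probability 1/30.
E[X + Y | min(X, Y) ≥ 4] = (8 + 9 + 10 + 9 + 10 + 11) / 6 = 19/2.

19/2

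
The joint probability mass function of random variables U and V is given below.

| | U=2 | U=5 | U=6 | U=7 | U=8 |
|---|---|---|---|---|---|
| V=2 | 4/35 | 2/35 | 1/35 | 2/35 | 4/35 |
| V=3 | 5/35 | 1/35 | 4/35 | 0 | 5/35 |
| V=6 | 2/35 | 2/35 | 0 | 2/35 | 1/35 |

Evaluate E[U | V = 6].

P(V = 6) = 1/5.
Summing U·P(U=x,V=y) over the conditioning event gives 36/35.
E[U | V = 6] = (36/35) / (1/5) = 36/7.

36/7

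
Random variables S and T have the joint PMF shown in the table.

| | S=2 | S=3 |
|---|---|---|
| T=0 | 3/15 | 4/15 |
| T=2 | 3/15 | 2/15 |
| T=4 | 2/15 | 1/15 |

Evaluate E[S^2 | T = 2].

6

P(T = 2) = 1/3.
Σ S^2·P over the event = 4·(3/15) + 9·(2/15) = 2.
E[S^2 | T = 2] = (2) / (1/3) = 6.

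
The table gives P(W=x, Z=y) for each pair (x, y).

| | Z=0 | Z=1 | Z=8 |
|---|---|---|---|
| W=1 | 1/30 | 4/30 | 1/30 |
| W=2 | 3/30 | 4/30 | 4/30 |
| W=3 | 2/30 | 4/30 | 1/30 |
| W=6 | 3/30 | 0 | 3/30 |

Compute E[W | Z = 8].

10/3

P(Z = 8) = 3/10.
Σ W·P over the event = 1·(1/30) + 2·(4/30) + 3·(1/30) + 6·(3/30) = 1.
E[W | Z = 8] = (1) / (3/10) = 10/3.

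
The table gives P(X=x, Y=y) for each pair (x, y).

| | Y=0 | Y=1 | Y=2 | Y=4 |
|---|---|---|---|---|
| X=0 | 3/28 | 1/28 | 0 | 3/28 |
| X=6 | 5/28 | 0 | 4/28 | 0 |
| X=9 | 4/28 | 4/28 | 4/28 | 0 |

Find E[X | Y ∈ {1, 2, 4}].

6

P(Y ∈ {1, 2, 4}) = 4/7.
Σ X·P over the event = 0·(1/28) + 0·(3/28) + 6·(4/28) + 9·(4/28) + 9·(4/28) = 24/7.
E[X | Y ∈ {1, 2, 4}] = (24/7) / (4/7) = 6.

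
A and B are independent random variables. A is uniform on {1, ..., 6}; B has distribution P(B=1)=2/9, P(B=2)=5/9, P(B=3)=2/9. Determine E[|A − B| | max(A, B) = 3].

P(max(A, B) = 3) = 13/54.
Summing |A−B|·P(x,y) over outcomes with max(A, B) = 3 gives 5/18.
E[|A − B| | max(A, B) = 3] = (5/18) / (13/54) = 15/13.

15/13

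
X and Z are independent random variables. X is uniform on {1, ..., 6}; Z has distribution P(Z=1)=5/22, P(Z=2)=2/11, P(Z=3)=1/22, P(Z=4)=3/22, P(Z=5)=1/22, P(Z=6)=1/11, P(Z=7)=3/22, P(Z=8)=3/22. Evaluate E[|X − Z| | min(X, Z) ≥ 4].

P(min(X, Z) ≥ 4) = 3/11.
Summing |X−Z|·P(x,y) over outcomes with min(X, Z) ≥ 4 gives 31/66.
E[|X − Z| | min(X, Z) ≥ 4] = (31/66) / (3/11) = 31/18.

31/18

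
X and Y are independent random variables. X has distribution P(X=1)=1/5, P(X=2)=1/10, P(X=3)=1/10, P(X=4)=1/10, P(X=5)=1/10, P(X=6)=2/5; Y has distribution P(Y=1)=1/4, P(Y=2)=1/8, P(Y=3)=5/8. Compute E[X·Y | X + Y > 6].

601/43

P(X + Y > 6) = 43/80.
Summing XY·P(x,y) over outcomes with X + Y > 6 gives 601/80.
E[X·Y | X + Y > 6] = (601/80) / (43/80) = 601/43.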